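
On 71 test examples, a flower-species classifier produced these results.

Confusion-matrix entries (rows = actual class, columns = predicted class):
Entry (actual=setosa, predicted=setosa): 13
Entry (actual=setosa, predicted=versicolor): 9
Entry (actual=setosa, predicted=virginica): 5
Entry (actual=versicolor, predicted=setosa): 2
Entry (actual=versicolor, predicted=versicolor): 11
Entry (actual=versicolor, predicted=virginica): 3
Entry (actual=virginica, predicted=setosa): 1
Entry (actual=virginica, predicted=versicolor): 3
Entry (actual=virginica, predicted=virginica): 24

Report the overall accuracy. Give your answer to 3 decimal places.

0.676

Accuracy = trace / total = (13+11+24=48) / 71 = 48/71 = 0.676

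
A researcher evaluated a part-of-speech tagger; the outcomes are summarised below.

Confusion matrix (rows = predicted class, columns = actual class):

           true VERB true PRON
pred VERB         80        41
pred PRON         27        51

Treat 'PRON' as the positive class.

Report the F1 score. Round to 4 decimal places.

0.6000

Precision = TP/(TP+FP) = 51/78 = 0.6538
Recall = TP/(TP+FN) = 51/92 = 0.5543
F1 = 2·TP/(2·TP+FP+FN) = 102/170 = 0.6000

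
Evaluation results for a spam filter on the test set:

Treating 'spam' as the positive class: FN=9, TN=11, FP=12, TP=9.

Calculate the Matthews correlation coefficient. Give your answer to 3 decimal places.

-0.022

MCC = (TP·TN − FP·FN) / √((TP+FP)(TP+FN)(TN+FP)(TN+FN))
Numerator = 9·11 − 12·9 = -9
Denominator = √(21·18·23·20) = √173880 = 416.9892
MCC = -9 / 416.9892 = -0.022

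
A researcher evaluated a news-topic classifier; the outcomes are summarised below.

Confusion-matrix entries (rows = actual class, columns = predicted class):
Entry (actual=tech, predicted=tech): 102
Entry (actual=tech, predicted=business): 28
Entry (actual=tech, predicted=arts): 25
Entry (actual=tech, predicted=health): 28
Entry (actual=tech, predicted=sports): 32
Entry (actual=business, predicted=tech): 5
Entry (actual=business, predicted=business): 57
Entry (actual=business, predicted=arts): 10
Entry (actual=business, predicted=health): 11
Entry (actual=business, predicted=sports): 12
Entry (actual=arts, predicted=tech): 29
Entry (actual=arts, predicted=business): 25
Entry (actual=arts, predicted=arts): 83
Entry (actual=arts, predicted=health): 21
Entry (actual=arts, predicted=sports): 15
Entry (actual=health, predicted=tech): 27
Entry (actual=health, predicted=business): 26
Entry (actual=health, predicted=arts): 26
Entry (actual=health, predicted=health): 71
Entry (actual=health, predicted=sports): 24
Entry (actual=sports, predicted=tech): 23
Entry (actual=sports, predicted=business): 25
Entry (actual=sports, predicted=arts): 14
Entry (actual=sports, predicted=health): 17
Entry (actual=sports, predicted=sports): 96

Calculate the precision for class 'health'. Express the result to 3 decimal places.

Treat 'health' as positive and all other classes as negative.
precision = TP/(TP+FP).
health: TP=71, FP=28+11+21+17=77 → 71/148 = 0.4797

0.480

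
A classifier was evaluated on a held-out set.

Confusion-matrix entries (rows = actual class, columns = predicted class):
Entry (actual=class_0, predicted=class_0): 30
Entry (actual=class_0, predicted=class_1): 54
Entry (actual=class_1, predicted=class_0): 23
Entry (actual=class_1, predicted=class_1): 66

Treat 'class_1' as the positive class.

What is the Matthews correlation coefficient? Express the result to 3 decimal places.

0.107

MCC = (TP·TN − FP·FN) / √((TP+FP)(TP+FN)(TN+FP)(TN+FN))
Numerator = 66·30 − 54·23 = 738
Denominator = √(120·89·84·53) = √47547360 = 6895.4594
MCC = 738 / 6895.4594 = 0.107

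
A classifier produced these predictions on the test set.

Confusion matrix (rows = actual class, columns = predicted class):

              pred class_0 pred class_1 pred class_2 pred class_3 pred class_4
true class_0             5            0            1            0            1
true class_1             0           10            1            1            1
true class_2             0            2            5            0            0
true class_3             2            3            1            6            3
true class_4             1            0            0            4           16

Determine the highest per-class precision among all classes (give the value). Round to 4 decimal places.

0.7619

Per-class precision (TP/(TP+FP)):
  class_0: TP=5, FP=0+0+2+1=3 → 5/8 = 0.62500
  class_1: TP=10, FP=0+2+3+0=5 → 10/15 = 0.66667
  class_2: TP=5, FP=1+1+1+0=3 → 5/8 = 0.62500
  class_3: TP=6, FP=0+1+0+4=5 → 6/11 = 0.54545
  class_4: TP=16, FP=1+1+0+3=5 → 16/21 = 0.76190
Highest is class 'class_4' with precision = 0.7619.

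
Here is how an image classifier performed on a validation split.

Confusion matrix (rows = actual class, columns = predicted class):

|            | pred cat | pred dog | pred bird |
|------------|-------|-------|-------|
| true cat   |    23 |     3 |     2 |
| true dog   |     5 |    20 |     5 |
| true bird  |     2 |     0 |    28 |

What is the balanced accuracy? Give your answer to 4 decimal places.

0.8071

Balanced accuracy = mean of per-class recall.
  cat: recall = 23/28 = 0.82143
  dog: recall = 20/30 = 0.66667
  bird: recall = 28/30 = 0.93333
Mean = (0.82143 + 0.66667 + 0.93333) / 3 = 0.8071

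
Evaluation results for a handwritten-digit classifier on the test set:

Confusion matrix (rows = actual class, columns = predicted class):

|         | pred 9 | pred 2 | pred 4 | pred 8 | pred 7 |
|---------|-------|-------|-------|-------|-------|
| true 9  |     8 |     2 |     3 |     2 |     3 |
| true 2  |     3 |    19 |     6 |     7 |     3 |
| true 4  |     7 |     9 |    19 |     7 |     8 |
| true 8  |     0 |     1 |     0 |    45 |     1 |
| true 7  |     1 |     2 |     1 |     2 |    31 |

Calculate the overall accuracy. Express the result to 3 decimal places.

Accuracy = trace / total = (8+19+19+45+31=122) / 190 = 122/190 = 0.642

0.642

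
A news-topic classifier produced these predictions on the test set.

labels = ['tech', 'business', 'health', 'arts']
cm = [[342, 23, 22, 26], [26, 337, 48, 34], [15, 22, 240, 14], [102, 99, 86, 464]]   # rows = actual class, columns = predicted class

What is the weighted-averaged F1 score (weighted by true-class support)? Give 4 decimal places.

Per-class F1 score (2·TP/(2·TP+FP+FN)):
  tech: TP=342, FP=26+15+102=143, FN=23+22+26=71 → 684/898 = 0.76169
  business: TP=337, FP=23+22+99=144, FN=26+48+34=108 → 674/926 = 0.72786
  health: TP=240, FP=22+48+86=156, FN=15+22+14=51 → 480/687 = 0.69869
  arts: TP=464, FP=26+34+14=74, FN=102+99+86=287 → 928/1289 = 0.71994
Weighted-F1 score = Σ (supportᵢ/N)·F1 scoreᵢ with N=1900: (413/1900)·0.76169 + (445/1900)·0.72786 + (291/1900)·0.69869 + (751/1900)·0.71994 = 0.7276

0.7276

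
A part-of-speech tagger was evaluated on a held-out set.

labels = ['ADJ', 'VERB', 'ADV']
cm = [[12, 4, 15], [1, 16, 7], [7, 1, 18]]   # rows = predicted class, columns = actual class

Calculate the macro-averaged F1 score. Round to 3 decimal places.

Per-class F1 score (2·TP/(2·TP+FP+FN)):
  ADJ: TP=12, FP=4+15=19, FN=1+7=8 → 24/51 = 0.4706
  VERB: TP=16, FP=1+7=8, FN=4+1=5 → 32/45 = 0.7111
  ADV: TP=18, FP=7+1=8, FN=15+7=22 → 36/66 = 0.5455
Macro-F1 score = mean = (0.4706 + 0.7111 + 0.5455) / 3 = 0.576

0.576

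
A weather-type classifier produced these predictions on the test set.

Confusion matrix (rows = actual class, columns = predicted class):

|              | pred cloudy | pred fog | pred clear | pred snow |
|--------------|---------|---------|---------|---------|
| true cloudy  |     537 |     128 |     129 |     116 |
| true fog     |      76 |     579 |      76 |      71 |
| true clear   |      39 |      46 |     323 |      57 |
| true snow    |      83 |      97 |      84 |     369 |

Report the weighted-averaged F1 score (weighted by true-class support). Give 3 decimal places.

0.644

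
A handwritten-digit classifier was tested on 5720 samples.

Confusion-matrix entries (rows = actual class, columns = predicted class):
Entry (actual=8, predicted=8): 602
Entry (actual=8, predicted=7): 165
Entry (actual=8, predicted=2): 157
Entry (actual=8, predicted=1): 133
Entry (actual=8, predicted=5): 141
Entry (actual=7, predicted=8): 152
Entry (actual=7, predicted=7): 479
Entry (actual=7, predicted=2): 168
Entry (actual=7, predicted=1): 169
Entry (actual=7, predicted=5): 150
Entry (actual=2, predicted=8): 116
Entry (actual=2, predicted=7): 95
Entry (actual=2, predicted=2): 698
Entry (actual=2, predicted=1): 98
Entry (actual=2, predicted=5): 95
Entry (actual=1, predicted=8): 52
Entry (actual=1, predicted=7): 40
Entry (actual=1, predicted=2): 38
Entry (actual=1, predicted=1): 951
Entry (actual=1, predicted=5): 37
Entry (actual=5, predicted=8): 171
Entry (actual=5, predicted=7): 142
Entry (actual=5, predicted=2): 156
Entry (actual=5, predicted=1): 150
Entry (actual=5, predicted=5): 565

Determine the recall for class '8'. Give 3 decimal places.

0.503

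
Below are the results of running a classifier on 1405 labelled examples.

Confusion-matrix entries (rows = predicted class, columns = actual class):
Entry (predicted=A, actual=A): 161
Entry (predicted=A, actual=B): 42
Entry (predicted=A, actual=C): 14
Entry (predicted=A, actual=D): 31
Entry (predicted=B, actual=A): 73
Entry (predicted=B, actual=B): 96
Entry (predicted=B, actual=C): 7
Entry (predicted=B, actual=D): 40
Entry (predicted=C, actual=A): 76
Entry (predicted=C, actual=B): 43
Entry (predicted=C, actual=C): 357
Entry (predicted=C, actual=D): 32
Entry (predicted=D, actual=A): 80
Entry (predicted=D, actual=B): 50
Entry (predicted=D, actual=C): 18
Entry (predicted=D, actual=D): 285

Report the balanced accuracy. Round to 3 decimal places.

0.616

Balanced accuracy = mean of per-class recall.
  A: recall = 161/390 = 0.4128
  B: recall = 96/231 = 0.4156
  C: recall = 357/396 = 0.9015
  D: recall = 285/388 = 0.7345
Mean = (0.4128 + 0.4156 + 0.9015 + 0.7345) / 4 = 0.616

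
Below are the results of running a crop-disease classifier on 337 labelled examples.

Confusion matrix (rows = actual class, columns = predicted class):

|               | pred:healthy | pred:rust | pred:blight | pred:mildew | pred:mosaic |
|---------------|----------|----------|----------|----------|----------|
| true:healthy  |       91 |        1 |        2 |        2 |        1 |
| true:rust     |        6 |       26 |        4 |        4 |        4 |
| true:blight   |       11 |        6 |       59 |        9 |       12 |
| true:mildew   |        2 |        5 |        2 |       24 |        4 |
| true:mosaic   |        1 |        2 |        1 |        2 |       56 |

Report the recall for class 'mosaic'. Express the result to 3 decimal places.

Treat 'mosaic' as positive and all other classes as negative.
recall = TP/(TP+FN).
mosaic: TP=56, FN=1+2+1+2=6 → 56/62 = 0.9032

0.903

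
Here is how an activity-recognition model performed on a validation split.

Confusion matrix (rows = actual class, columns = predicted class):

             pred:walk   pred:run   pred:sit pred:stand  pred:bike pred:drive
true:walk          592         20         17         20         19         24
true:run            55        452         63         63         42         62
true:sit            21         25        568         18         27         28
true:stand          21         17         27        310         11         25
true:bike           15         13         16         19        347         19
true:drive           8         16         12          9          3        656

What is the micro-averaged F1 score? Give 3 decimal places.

0.799

Micro-averaging pools counts across classes: ΣTP=2925, ΣFP=735, ΣFN=735.
Micro-F1 score = 2·TP/(2·TP+FP+FN) on pooled counts = 0.799 (equals overall accuracy in single-label multiclass).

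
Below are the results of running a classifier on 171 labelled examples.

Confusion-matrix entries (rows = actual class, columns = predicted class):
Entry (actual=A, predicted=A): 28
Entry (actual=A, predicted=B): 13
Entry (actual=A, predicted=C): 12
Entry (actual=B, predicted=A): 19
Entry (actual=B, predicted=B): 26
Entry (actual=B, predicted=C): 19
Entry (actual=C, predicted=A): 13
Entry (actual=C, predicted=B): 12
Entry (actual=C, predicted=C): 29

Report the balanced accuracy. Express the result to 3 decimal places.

0.491

Balanced accuracy = mean of per-class recall.
  A: recall = 28/53 = 0.5283
  B: recall = 26/64 = 0.4063
  C: recall = 29/54 = 0.5370
Mean = (0.5283 + 0.4063 + 0.5370) / 3 = 0.491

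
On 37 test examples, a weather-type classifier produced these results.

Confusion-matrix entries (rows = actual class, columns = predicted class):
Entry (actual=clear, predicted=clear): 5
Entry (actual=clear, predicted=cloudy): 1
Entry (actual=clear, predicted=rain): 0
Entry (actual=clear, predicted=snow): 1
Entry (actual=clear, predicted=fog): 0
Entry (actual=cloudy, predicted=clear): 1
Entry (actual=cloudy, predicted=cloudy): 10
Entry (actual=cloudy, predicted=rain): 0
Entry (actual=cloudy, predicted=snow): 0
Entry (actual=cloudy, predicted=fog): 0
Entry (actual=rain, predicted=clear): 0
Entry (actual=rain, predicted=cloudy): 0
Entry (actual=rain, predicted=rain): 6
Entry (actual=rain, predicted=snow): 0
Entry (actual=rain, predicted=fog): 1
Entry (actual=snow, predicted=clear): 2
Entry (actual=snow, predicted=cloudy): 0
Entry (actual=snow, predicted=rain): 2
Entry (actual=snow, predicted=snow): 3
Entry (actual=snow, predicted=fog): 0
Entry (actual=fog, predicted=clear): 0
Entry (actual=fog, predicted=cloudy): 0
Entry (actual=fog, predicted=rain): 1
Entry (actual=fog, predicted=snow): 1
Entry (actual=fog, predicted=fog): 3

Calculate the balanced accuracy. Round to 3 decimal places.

0.702

Balanced accuracy = mean of per-class recall.
  clear: recall = 5/7 = 0.7143
  cloudy: recall = 10/11 = 0.9091
  rain: recall = 6/7 = 0.8571
  snow: recall = 3/7 = 0.4286
  fog: recall = 3/5 = 0.6000
Mean = (0.7143 + 0.9091 + 0.8571 + 0.4286 + 0.6000) / 5 = 0.702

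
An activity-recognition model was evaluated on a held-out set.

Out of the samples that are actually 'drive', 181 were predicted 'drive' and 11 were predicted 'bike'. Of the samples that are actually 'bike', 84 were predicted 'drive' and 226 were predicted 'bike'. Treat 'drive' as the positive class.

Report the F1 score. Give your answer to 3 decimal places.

Precision = TP/(TP+FP) = 181/265 = 0.6830
Recall = TP/(TP+FN) = 181/192 = 0.9427
F1 = 2·TP/(2·TP+FP+FN) = 362/457 = 0.792

0.792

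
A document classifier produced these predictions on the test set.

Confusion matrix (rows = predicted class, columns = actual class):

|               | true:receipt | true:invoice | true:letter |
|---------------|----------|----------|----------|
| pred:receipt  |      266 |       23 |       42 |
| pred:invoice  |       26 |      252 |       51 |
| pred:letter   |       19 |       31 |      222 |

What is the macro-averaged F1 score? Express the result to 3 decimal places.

0.793

Per-class F1 score (2·TP/(2·TP+FP+FN)):
  receipt: TP=266, FP=23+42=65, FN=26+19=45 → 532/642 = 0.8287
  invoice: TP=252, FP=26+51=77, FN=23+31=54 → 504/635 = 0.7937
  letter: TP=222, FP=19+31=50, FN=42+51=93 → 444/587 = 0.7564
Macro-F1 score = mean = (0.8287 + 0.7937 + 0.7564) / 3 = 0.793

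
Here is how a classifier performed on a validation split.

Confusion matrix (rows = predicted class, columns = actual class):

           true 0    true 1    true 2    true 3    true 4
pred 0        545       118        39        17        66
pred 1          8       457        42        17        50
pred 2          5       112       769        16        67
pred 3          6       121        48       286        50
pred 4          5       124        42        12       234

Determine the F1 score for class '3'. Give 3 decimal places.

0.666

Take TP from the diagonal, FP from the rest of the '3' prediction marginal, FN from the rest of the '3' actual marginal.
F1 score = 2·TP/(2·TP+FP+FN).
3: TP=286, FP=6+121+48+50=225, FN=17+17+16+12=62 → 572/859 = 0.6659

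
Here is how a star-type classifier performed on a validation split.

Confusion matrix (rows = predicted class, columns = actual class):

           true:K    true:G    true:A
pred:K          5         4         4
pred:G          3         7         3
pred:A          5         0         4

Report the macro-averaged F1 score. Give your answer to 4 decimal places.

Per-class F1 score (2·TP/(2·TP+FP+FN)):
  K: TP=5, FP=4+4=8, FN=3+5=8 → 10/26 = 0.38462
  G: TP=7, FP=3+3=6, FN=4+0=4 → 14/24 = 0.58333
  A: TP=4, FP=5+0=5, FN=4+3=7 → 8/20 = 0.40000
Macro-F1 score = mean = (0.38462 + 0.58333 + 0.40000) / 3 = 0.4560

0.4560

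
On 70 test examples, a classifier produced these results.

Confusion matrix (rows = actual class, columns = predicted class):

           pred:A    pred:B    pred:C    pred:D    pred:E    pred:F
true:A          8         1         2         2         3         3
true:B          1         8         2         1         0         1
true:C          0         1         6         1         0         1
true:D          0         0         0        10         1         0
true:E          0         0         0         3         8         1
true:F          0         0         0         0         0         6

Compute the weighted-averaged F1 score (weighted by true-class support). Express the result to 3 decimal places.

Per-class F1 score (2·TP/(2·TP+FP+FN)):
  A: TP=8, FP=1+0+0+0+0=1, FN=1+2+2+3+3=11 → 16/28 = 0.5714
  B: TP=8, FP=1+1+0+0+0=2, FN=1+2+1+0+1=5 → 16/23 = 0.6957
  C: TP=6, FP=2+2+0+0+0=4, FN=0+1+1+0+1=3 → 12/19 = 0.6316
  D: TP=10, FP=2+1+1+3+0=7, FN=0+0+0+1+0=1 → 20/28 = 0.7143
  E: TP=8, FP=3+0+0+1+0=4, FN=0+0+0+3+1=4 → 16/24 = 0.6667
  F: TP=6, FP=3+1+1+0+1=6, FN=0+0+0+0+0=0 → 12/18 = 0.6667
Weighted-F1 score = Σ (supportᵢ/N)·F1 scoreᵢ with N=70: (19/70)·0.5714 + (13/70)·0.6957 + (9/70)·0.6316 + (11/70)·0.7143 + (12/70)·0.6667 + (6/70)·0.6667 = 0.649

0.649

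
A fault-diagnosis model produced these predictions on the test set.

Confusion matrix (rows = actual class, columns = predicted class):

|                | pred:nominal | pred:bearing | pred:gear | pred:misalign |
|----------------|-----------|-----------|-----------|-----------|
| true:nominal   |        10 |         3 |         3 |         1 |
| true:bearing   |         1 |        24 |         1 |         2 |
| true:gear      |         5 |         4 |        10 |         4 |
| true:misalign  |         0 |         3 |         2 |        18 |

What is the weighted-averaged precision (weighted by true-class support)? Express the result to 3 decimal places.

0.674

Per-class precision (TP/(TP+FP)):
  nominal: TP=10, FP=1+5+0=6 → 10/16 = 0.6250
  bearing: TP=24, FP=3+4+3=10 → 24/34 = 0.7059
  gear: TP=10, FP=3+1+2=6 → 10/16 = 0.6250
  misalign: TP=18, FP=1+2+4=7 → 18/25 = 0.7200
Weighted-precision = Σ (supportᵢ/N)·precisionᵢ with N=91: (17/91)·0.6250 + (28/91)·0.7059 + (23/91)·0.6250 + (23/91)·0.7200 = 0.674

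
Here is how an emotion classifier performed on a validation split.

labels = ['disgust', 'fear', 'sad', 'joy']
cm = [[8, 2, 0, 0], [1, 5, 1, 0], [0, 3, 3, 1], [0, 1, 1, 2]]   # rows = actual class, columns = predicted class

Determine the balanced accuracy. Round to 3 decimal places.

Balanced accuracy = mean of per-class recall.
  disgust: recall = 8/10 = 0.8000
  fear: recall = 5/7 = 0.7143
  sad: recall = 3/7 = 0.4286
  joy: recall = 2/4 = 0.5000
Mean = (0.8000 + 0.7143 + 0.4286 + 0.5000) / 4 = 0.611

0.611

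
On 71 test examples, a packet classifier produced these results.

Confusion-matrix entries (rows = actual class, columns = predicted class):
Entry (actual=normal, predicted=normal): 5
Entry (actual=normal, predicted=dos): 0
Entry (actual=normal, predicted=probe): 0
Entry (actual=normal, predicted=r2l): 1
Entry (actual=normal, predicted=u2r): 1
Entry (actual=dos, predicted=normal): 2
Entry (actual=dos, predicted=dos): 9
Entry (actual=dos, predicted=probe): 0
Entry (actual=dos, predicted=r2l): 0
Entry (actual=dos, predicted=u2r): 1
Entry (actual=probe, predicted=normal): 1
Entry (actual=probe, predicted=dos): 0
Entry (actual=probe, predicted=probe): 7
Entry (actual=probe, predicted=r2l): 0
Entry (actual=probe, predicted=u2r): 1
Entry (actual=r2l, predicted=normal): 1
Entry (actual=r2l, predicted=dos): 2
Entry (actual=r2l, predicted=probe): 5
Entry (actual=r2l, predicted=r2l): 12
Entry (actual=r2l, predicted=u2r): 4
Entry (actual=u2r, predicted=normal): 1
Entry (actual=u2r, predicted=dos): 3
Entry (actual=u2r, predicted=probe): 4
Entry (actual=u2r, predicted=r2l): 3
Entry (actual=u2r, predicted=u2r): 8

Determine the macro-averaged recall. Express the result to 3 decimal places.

0.633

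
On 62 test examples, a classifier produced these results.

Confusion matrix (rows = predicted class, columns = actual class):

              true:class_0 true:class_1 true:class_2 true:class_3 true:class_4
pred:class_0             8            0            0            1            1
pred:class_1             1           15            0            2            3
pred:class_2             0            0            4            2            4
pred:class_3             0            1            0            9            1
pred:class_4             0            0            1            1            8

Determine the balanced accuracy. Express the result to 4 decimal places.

Balanced accuracy = mean of per-class recall.
  class_0: recall = 8/9 = 0.88889
  class_1: recall = 15/16 = 0.93750
  class_2: recall = 4/5 = 0.80000
  class_3: recall = 9/15 = 0.60000
  class_4: recall = 8/17 = 0.47059
Mean = (0.88889 + 0.93750 + 0.80000 + 0.60000 + 0.47059) / 5 = 0.7394

0.7394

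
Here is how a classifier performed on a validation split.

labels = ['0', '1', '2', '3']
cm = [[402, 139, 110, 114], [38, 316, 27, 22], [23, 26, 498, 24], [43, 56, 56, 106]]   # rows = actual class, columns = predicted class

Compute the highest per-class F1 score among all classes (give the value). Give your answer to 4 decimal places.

Per-class F1 score (2·TP/(2·TP+FP+FN)):
  0: TP=402, FP=38+23+43=104, FN=139+110+114=363 → 804/1271 = 0.63257
  1: TP=316, FP=139+26+56=221, FN=38+27+22=87 → 632/940 = 0.67234
  2: TP=498, FP=110+27+56=193, FN=23+26+24=73 → 996/1262 = 0.78922
  3: TP=106, FP=114+22+24=160, FN=43+56+56=155 → 212/527 = 0.40228
Highest is class '2' with F1 score = 0.7892.

0.7892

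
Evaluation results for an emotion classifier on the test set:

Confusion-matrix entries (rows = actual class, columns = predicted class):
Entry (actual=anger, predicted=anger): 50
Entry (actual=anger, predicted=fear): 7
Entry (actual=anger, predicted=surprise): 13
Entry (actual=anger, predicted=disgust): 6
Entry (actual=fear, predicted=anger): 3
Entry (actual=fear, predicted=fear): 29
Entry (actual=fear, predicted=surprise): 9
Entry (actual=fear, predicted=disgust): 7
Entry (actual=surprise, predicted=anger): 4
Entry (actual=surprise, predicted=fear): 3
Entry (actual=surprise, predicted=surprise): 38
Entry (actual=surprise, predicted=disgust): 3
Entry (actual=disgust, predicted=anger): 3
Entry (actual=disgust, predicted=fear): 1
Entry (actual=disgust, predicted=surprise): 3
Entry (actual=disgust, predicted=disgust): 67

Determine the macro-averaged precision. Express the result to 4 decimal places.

Per-class precision (TP/(TP+FP)):
  anger: TP=50, FP=3+4+3=10 → 50/60 = 0.83333
  fear: TP=29, FP=7+3+1=11 → 29/40 = 0.72500
  surprise: TP=38, FP=13+9+3=25 → 38/63 = 0.60317
  disgust: TP=67, FP=6+7+3=16 → 67/83 = 0.80723
Macro-precision = mean = (0.83333 + 0.72500 + 0.60317 + 0.80723) / 4 = 0.7422

0.7422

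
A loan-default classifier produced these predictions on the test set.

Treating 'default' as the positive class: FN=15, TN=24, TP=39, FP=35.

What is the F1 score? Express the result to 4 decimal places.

0.6094

Precision = TP/(TP+FP) = 39/74 = 0.5270
Recall = TP/(TP+FN) = 39/54 = 0.7222
F1 = 2·TP/(2·TP+FP+FN) = 78/128 = 0.6094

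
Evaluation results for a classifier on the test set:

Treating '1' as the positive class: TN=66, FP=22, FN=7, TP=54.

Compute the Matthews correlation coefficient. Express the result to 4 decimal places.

0.6249

MCC = (TP·TN − FP·FN) / √((TP+FP)(TP+FN)(TN+FP)(TN+FN))
Numerator = 54·66 − 22·7 = 3410
Denominator = √(76·61·88·73) = √29781664 = 5457.2579
MCC = 3410 / 5457.2579 = 0.6249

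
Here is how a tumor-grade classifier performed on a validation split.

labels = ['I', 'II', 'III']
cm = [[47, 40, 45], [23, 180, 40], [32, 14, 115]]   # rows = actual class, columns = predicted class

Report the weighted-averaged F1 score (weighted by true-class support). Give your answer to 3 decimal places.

0.632

Per-class F1 score (2·TP/(2·TP+FP+FN)):
  I: TP=47, FP=23+32=55, FN=40+45=85 → 94/234 = 0.4017
  II: TP=180, FP=40+14=54, FN=23+40=63 → 360/477 = 0.7547
  III: TP=115, FP=45+40=85, FN=32+14=46 → 230/361 = 0.6371
Weighted-F1 score = Σ (supportᵢ/N)·F1 scoreᵢ with N=536: (132/536)·0.4017 + (243/536)·0.7547 + (161/536)·0.6371 = 0.632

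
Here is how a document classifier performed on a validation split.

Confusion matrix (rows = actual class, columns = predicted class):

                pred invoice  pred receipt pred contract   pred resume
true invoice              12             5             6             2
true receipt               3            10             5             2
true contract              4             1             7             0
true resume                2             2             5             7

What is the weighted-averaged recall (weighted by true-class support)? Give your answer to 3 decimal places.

0.493

Per-class recall (TP/(TP+FN)):
  invoice: TP=12, FN=5+6+2=13 → 12/25 = 0.4800
  receipt: TP=10, FN=3+5+2=10 → 10/20 = 0.5000
  contract: TP=7, FN=4+1+0=5 → 7/12 = 0.5833
  resume: TP=7, FN=2+2+5=9 → 7/16 = 0.4375
Weighted-recall = Σ (supportᵢ/N)·recallᵢ with N=73: (25/73)·0.4800 + (20/73)·0.5000 + (12/73)·0.5833 + (16/73)·0.4375 = 0.493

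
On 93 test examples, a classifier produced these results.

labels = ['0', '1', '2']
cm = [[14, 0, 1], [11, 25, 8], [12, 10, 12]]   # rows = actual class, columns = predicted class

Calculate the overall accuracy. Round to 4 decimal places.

0.5484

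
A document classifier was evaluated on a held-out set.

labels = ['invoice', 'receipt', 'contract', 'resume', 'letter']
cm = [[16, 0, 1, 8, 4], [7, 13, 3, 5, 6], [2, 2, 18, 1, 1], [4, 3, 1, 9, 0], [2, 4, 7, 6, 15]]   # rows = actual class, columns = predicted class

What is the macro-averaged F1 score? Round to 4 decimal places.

Per-class F1 score (2·TP/(2·TP+FP+FN)):
  invoice: TP=16, FP=7+2+4+2=15, FN=0+1+8+4=13 → 32/60 = 0.53333
  receipt: TP=13, FP=0+2+3+4=9, FN=7+3+5+6=21 → 26/56 = 0.46429
  contract: TP=18, FP=1+3+1+7=12, FN=2+2+1+1=6 → 36/54 = 0.66667
  resume: TP=9, FP=8+5+1+6=20, FN=4+3+1+0=8 → 18/46 = 0.39130
  letter: TP=15, FP=4+6+1+0=11, FN=2+4+7+6=19 → 30/60 = 0.50000
Macro-F1 score = mean = (0.53333 + 0.46429 + 0.66667 + 0.39130 + 0.50000) / 5 = 0.5111

0.5111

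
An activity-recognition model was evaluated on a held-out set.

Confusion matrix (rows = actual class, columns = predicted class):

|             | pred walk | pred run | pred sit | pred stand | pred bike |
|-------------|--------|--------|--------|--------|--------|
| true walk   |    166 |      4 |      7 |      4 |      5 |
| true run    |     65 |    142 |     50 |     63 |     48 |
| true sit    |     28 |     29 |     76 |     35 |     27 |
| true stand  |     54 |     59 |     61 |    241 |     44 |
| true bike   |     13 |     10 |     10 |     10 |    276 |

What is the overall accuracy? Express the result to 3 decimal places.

0.590

Accuracy = trace / total = (166+142+76+241+276=901) / 1527 = 901/1527 = 0.590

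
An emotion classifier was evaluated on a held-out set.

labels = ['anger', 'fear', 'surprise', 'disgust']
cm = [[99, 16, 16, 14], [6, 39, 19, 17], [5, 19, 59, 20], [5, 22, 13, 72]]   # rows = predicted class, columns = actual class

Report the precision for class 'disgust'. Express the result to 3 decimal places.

Treat 'disgust' as positive and all other classes as negative.
precision = TP/(TP+FP).
disgust: TP=72, FP=5+22+13=40 → 72/112 = 0.6429

0.643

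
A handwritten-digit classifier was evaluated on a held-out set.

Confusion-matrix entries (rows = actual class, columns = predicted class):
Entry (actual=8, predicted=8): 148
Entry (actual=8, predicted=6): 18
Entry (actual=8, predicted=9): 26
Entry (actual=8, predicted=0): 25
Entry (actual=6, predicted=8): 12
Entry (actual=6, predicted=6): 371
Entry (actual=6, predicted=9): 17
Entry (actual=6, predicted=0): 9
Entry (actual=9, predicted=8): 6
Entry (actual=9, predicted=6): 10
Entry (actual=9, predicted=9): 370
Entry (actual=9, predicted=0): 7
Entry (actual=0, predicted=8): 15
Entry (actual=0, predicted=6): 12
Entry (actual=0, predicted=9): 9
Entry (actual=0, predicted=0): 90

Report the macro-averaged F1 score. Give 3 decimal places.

Per-class F1 score (2·TP/(2·TP+FP+FN)):
  8: TP=148, FP=12+6+15=33, FN=18+26+25=69 → 296/398 = 0.7437
  6: TP=371, FP=18+10+12=40, FN=12+17+9=38 → 742/820 = 0.9049
  9: TP=370, FP=26+17+9=52, FN=6+10+7=23 → 740/815 = 0.9080
  0: TP=90, FP=25+9+7=41, FN=15+12+9=36 → 180/257 = 0.7004
Macro-F1 score = mean = (0.7437 + 0.9049 + 0.9080 + 0.7004) / 4 = 0.814

0.814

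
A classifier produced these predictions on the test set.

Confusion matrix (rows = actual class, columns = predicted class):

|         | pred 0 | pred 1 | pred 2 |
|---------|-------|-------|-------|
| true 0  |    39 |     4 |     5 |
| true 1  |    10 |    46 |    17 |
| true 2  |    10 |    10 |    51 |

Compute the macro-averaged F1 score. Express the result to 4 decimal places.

Per-class F1 score (2·TP/(2·TP+FP+FN)):
  0: TP=39, FP=10+10=20, FN=4+5=9 → 78/107 = 0.72897
  1: TP=46, FP=4+10=14, FN=10+17=27 → 92/133 = 0.69173
  2: TP=51, FP=5+17=22, FN=10+10=20 → 102/144 = 0.70833
Macro-F1 score = mean = (0.72897 + 0.69173 + 0.70833) / 3 = 0.7097

0.7097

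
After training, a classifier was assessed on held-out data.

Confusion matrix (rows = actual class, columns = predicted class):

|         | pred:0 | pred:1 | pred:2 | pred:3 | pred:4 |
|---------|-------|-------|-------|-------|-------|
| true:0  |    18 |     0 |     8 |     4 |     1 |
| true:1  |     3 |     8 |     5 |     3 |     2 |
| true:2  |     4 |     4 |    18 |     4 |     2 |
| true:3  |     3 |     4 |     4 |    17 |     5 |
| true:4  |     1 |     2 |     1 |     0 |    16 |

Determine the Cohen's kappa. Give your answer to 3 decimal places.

Observed agreement pₒ = trace/N = 77/137 = 0.5620
Expected agreement pₑ = Σ (rowᵢ·colᵢ)/N² = (31·29 + 21·18 + 32·36 + 33·28 + 20·26)/137² = 0.2064
κ = (pₒ − pₑ)/(1 − pₑ) = (0.5620 − 0.2064)/(1 − 0.2064) = 0.448

0.448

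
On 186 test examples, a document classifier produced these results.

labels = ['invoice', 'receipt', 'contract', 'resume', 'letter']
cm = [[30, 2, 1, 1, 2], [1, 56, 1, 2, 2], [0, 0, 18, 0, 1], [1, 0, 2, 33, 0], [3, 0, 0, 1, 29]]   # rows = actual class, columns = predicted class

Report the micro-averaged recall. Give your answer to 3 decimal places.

0.892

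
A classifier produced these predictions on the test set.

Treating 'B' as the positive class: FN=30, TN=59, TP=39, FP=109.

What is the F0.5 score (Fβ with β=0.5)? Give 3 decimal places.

Fβ = (1+β²)·TP / ((1+β²)·TP + β²·FN + FP), with β²=1/4
= 1.25·39 / (1.25·39 + 0.25·30 + 109) = 0.295

0.295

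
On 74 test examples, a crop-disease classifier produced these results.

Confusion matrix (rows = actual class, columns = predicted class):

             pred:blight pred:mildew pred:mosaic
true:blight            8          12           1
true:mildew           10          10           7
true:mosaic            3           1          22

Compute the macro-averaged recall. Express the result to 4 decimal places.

0.5325

Per-class recall (TP/(TP+FN)):
  blight: TP=8, FN=12+1=13 → 8/21 = 0.38095
  mildew: TP=10, FN=10+7=17 → 10/27 = 0.37037
  mosaic: TP=22, FN=3+1=4 → 22/26 = 0.84615
Macro-recall = mean = (0.38095 + 0.37037 + 0.84615) / 3 = 0.5325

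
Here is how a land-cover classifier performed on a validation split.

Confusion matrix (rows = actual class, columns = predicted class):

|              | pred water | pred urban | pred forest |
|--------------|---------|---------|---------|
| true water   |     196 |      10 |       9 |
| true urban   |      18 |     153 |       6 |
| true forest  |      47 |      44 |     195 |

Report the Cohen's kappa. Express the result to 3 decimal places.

0.704

Observed agreement pₒ = trace/N = 544/678 = 0.8024
Expected agreement pₑ = Σ (rowᵢ·colᵢ)/N² = (215·261 + 177·207 + 286·210)/678² = 0.3324
κ = (pₒ − pₑ)/(1 − pₑ) = (0.8024 − 0.3324)/(1 − 0.3324) = 0.704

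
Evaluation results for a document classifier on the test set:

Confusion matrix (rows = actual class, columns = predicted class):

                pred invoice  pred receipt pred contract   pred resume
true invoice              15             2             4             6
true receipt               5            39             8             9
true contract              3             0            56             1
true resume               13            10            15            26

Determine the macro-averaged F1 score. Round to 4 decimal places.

0.6116

Per-class F1 score (2·TP/(2·TP+FP+FN)):
  invoice: TP=15, FP=5+3+13=21, FN=2+4+6=12 → 30/63 = 0.47619
  receipt: TP=39, FP=2+0+10=12, FN=5+8+9=22 → 78/112 = 0.69643
  contract: TP=56, FP=4+8+15=27, FN=3+0+1=4 → 112/143 = 0.78322
  resume: TP=26, FP=6+9+1=16, FN=13+10+15=38 → 52/106 = 0.49057
Macro-F1 score = mean = (0.47619 + 0.69643 + 0.78322 + 0.49057) / 4 = 0.6116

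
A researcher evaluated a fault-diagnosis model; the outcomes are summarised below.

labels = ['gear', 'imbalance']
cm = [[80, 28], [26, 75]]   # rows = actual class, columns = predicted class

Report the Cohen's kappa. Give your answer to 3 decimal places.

Observed agreement pₒ = trace/N = 155/209 = 0.7416
Expected agreement pₑ = Σ (rowᵢ·colᵢ)/N² = (108·106 + 101·103)/209² = 0.5002
κ = (pₒ − pₑ)/(1 − pₑ) = (0.7416 − 0.5002)/(1 − 0.5002) = 0.483

0.483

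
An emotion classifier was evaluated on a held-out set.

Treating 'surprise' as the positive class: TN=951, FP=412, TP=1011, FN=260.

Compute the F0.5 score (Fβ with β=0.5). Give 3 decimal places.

0.726

Fβ = (1+β²)·TP / ((1+β²)·TP + β²·FN + FP), with β²=1/4
= 1.25·1011 / (1.25·1011 + 0.25·260 + 412) = 0.726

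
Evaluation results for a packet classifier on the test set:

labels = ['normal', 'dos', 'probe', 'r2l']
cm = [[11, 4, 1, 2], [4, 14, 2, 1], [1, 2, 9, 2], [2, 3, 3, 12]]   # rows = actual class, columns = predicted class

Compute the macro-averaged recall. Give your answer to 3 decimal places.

Per-class recall (TP/(TP+FN)):
  normal: TP=11, FN=4+1+2=7 → 11/18 = 0.6111
  dos: TP=14, FN=4+2+1=7 → 14/21 = 0.6667
  probe: TP=9, FN=1+2+2=5 → 9/14 = 0.6429
  r2l: TP=12, FN=2+3+3=8 → 12/20 = 0.6000
Macro-recall = mean = (0.6111 + 0.6667 + 0.6429 + 0.6000) / 4 = 0.630

0.630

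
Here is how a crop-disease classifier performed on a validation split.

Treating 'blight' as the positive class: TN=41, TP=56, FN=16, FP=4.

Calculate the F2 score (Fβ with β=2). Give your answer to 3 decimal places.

Fβ = (1+β²)·TP / ((1+β²)·TP + β²·FN + FP), with β²=4
= 5·56 / (5·56 + 4·16 + 4) = 0.805

0.805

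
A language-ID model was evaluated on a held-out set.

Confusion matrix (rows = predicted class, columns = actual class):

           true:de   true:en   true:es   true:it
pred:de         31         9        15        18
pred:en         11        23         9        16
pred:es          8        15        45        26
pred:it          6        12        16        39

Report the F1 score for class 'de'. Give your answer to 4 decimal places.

0.4806

F1 score = 2·TP/(2·TP+FP+FN).
de: TP=31, FP=9+15+18=42, FN=11+8+6=25 → 62/129 = 0.48062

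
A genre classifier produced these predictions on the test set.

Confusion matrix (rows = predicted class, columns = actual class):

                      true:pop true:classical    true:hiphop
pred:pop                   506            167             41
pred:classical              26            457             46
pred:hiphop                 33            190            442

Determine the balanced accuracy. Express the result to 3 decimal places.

Balanced accuracy = mean of per-class recall.
  pop: recall = 506/565 = 0.8956
  classical: recall = 457/814 = 0.5614
  hiphop: recall = 442/529 = 0.8355
Mean = (0.8956 + 0.5614 + 0.8355) / 3 = 0.764

0.764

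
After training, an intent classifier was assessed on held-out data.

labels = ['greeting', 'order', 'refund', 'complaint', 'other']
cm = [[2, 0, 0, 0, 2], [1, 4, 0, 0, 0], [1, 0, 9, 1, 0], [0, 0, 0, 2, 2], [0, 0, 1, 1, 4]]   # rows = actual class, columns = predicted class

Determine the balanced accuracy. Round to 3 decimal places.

Balanced accuracy = mean of per-class recall.
  greeting: recall = 2/4 = 0.5000
  order: recall = 4/5 = 0.8000
  refund: recall = 9/11 = 0.8182
  complaint: recall = 2/4 = 0.5000
  other: recall = 4/6 = 0.6667
Mean = (0.5000 + 0.8000 + 0.8182 + 0.5000 + 0.6667) / 5 = 0.657

0.657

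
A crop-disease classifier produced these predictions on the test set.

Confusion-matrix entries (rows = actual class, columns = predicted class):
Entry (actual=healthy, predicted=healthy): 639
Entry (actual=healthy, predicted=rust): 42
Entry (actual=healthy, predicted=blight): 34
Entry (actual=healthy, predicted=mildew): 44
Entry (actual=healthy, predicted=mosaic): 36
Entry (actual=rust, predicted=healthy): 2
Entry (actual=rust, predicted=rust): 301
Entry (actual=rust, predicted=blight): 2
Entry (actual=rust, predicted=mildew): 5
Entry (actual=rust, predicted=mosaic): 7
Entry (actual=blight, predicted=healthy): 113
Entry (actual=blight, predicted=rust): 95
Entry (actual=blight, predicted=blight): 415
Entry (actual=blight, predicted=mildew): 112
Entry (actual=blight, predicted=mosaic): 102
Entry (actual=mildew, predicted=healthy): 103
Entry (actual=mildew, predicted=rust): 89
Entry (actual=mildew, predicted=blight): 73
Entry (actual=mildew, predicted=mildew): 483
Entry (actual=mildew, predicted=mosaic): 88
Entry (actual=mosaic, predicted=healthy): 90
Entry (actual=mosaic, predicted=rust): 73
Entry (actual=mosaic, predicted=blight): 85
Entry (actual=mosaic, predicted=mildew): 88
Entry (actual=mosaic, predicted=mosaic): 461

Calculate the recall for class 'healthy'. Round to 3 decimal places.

Take TP from the diagonal, FP from the rest of the 'healthy' prediction marginal, FN from the rest of the 'healthy' actual marginal.
recall = TP/(TP+FN).
healthy: TP=639, FN=42+34+44+36=156 → 639/795 = 0.8038

0.804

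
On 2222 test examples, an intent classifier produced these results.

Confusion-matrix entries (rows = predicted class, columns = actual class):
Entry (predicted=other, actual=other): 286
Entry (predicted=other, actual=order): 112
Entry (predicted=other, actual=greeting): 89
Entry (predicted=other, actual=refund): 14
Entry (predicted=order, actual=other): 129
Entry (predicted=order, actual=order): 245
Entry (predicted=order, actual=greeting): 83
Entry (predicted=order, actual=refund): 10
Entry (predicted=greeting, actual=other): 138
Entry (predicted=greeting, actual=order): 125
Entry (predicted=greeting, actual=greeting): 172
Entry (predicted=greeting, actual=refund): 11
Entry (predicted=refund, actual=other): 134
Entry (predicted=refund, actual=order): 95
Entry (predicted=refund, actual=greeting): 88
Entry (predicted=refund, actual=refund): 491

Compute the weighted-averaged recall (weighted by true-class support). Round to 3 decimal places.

0.537

Per-class recall (TP/(TP+FN)):
  other: TP=286, FN=129+138+134=401 → 286/687 = 0.4163
  order: TP=245, FN=112+125+95=332 → 245/577 = 0.4246
  greeting: TP=172, FN=89+83+88=260 → 172/432 = 0.3981
  refund: TP=491, FN=14+10+11=35 → 491/526 = 0.9335
Weighted-recall = Σ (supportᵢ/N)·recallᵢ with N=2222: (687/2222)·0.4163 + (577/2222)·0.4246 + (432/2222)·0.3981 + (526/2222)·0.9335 = 0.537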